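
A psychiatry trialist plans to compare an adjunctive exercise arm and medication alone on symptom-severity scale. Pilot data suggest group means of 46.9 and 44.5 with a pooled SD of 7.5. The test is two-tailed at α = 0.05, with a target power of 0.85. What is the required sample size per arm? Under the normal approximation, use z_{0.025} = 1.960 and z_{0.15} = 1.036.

n = 176 per group

Cohen's d = |M₁ − M₂| / SD_pooled = |46.9 − 44.5| / 7.5 = 2.4 / 7.5 = 0.320.
For two independent groups with equal n: n = 2·((z_{α/2} + z_β) / d)².
z_{α/2} + z_β = 1.960 + 1.036 = 2.996.
n = 2 × (2.996 / 0.320)² = 2 × 9.362² = 2 × 87.66 = 175.3.
Round up to the next whole participant.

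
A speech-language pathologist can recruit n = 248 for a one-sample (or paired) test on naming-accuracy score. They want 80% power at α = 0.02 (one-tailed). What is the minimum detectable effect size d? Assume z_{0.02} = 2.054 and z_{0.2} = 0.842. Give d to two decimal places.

For a single sample (or paired design) of n = 248: d_min = (z_{α} + z_β)/√n.
z-sum = 2.054 + 0.842 = 2.896.
d_min = 2.896 / √248 = 2.896 / 15.748 = 0.184.

d_min ≈ 0.18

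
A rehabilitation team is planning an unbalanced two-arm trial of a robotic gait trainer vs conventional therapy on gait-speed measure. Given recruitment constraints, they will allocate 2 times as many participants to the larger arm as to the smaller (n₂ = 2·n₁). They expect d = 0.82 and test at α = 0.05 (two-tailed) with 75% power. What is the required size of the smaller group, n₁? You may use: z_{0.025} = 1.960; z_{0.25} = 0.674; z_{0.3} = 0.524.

n₁ = 16

With allocation ratio k = n₂/n₁ = 2, Var(x̄₁−x̄₂) = σ²(1/n₁ + 1/(k·n₁)) = σ²·(k+1)/(k·n₁).
So n₁ = (1 + 1/k)·((z_{α/2} + z_β)/d)² = 1.500 × (2.634/0.82)².
n₁ = 1.500 × 10.32 = 15.5.
Round up: n₁ = 16, giving n₂ = 2 × 16 = 32.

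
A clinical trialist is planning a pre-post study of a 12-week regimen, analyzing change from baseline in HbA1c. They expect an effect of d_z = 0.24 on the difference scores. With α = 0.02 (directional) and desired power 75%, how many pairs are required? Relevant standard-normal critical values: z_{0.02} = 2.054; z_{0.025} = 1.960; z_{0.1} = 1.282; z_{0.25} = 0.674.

For a paired (one-sample on differences) test: n = ((z_{α} + z_β) / d)².
z_{α} + z_β = 2.054 + 0.674 = 2.728.
n = (2.728 / 0.24)² = 11.367² = 129.20.
Round up.

n = 130 pairs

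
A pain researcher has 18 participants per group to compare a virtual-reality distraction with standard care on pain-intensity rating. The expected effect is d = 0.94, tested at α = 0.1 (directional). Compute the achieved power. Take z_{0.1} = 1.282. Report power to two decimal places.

For two equal groups, power = Φ(d·√(n/2) − z_{α}).
d·√(n/2) = 0.94 × √(18/2) = 0.94 × 3.000 = 2.820.
z_β = 2.820 − 1.282 = 1.538.
Power = Φ(1.538) = 0.938.

power ≈ 0.94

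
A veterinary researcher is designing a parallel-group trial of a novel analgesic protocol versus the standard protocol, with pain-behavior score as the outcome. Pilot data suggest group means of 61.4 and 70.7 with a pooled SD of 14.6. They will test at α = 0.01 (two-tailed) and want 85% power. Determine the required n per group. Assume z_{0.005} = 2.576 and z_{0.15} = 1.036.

n = 65 per group

Cohen's d = |M₁ − M₂| / SD_pooled = |61.4 − 70.7| / 14.6 = 9.3 / 14.6 = 0.637.
For two independent groups with equal n: n = 2·((z_{α/2} + z_β) / d)².
z_{α/2} + z_β = 2.576 + 1.036 = 3.612.
n = 2 × (3.612 / 0.637)² = 2 × 5.670² = 2 × 32.15 = 64.3.
Round up to the next whole participant.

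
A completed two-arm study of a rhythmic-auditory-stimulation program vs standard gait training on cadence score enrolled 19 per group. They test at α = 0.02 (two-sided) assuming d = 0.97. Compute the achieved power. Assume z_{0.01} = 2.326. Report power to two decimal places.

For two equal groups, power = Φ(d·√(n/2) − z_{α/2}).
d·√(n/2) = 0.97 × √(19/2) = 0.97 × 3.082 = 2.990.
z_β = 2.990 − 2.326 = 0.664.
Power = Φ(0.664) = 0.747.

power ≈ 0.75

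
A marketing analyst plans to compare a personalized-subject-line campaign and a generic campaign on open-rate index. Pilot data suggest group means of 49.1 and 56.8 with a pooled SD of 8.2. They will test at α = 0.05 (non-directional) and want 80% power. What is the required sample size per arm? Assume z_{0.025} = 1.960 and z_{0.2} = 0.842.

n = 18 per group

Cohen's d = |M₁ − M₂| / SD_pooled = |49.1 − 56.8| / 8.2 = 7.7 / 8.2 = 0.939.
For two independent groups with equal n: n = 2·((z_{α/2} + z_β) / d)².
z_{α/2} + z_β = 1.960 + 0.842 = 2.802.
n = 2 × (2.802 / 0.939)² = 2 × 2.984² = 2 × 8.90 = 17.8.
Round up to the next whole participant.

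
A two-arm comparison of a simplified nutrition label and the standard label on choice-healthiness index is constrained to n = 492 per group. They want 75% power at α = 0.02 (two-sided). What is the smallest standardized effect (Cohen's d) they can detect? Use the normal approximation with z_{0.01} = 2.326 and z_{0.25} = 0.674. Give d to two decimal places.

d_min ≈ 0.19

For two independent groups of n = 492 each: d_min = (z_{α/2} + z_β)·√(2/n).
z-sum = 2.326 + 0.674 = 3.000.
d_min = 3.000 × √(2/492) = 3.000 × 0.0638 = 0.191.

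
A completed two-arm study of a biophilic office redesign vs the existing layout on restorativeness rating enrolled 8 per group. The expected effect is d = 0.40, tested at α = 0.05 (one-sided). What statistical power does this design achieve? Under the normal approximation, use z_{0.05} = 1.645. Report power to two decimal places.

For two equal groups, power = Φ(d·√(n/2) − z_{α}).
d·√(n/2) = 0.40 × √(8/2) = 0.40 × 2.000 = 0.800.
z_β = 0.800 − 1.645 = -0.845.
Power = Φ(-0.845) = 0.199.

power ≈ 0.20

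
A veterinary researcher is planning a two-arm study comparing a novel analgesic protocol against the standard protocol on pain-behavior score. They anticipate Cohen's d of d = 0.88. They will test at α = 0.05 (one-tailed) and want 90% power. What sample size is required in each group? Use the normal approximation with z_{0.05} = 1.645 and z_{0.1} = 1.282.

n = 23 per group

For two independent groups with equal n: n = 2·((z_{α} + z_β) / d)².
z_{α} + z_β = 1.645 + 1.282 = 2.927.
n = 2 × (2.927 / 0.88)² = 2 × 3.326² = 2 × 11.06 = 22.1.
Round up to the next whole participant.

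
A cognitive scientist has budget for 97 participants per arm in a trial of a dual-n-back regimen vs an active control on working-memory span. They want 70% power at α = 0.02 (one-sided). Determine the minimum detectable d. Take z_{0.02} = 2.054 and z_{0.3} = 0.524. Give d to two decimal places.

For two independent groups of n = 97 each: d_min = (z_{α} + z_β)·√(2/n).
z-sum = 2.054 + 0.524 = 2.578.
d_min = 2.578 × √(2/97) = 2.578 × 0.1436 = 0.370.

d_min ≈ 0.37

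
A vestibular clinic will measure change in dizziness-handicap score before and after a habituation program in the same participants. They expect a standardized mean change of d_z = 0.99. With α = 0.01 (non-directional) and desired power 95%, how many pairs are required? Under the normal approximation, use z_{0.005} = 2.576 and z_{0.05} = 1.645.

For a paired (one-sample on differences) test: n = ((z_{α/2} + z_β) / d)².
z_{α/2} + z_β = 2.576 + 1.645 = 4.221.
n = (4.221 / 0.99)² = 4.264² = 18.18.
Round up.

n = 19 pairs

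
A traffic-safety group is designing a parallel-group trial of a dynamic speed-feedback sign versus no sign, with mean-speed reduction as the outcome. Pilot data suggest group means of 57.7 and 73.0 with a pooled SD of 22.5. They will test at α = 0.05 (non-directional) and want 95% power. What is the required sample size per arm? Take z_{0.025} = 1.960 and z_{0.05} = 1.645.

Cohen's d = |M₁ − M₂| / SD_pooled = |57.7 − 73.0| / 22.5 = 15.3 / 22.5 = 0.680.
For two independent groups with equal n: n = 2·((z_{α/2} + z_β) / d)².
z_{α/2} + z_β = 1.960 + 1.645 = 3.605.
n = 2 × (3.605 / 0.680)² = 2 × 5.301² = 2 × 28.11 = 56.2.
Round up to the next whole participant.

n = 57 per group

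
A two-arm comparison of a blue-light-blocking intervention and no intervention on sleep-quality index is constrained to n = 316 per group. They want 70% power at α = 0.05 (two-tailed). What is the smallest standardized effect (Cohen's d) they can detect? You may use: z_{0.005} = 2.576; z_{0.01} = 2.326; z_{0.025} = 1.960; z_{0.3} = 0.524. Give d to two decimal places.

d_min ≈ 0.20

For two independent groups of n = 316 each: d_min = (z_{α/2} + z_β)·√(2/n).
z-sum = 1.960 + 0.524 = 2.484.
d_min = 2.484 × √(2/316) = 2.484 × 0.0796 = 0.198.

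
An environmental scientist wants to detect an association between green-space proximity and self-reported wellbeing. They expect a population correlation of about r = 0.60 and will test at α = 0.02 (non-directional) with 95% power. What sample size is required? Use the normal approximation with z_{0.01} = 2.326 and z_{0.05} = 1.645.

n = 36

Fisher's z: C = ½·ln((1+r)/(1−r)) = ½·ln(4.0000) = 0.6931.
n = ((z_{α/2} + z_β)/C)² + 3.
(2.326 + 1.645) / 0.6931 = 3.971 / 0.6931 = 5.729.
n = 5.729² + 3 = 32.83 + 3 = 35.8.
Round up.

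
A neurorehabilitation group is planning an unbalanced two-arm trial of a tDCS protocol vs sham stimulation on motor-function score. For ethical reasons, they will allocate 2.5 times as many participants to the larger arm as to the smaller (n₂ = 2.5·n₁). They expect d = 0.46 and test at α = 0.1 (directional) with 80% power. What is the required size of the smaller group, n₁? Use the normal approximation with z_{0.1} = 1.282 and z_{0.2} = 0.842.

With allocation ratio k = n₂/n₁ = 2.5, Var(x̄₁−x̄₂) = σ²(1/n₁ + 1/(k·n₁)) = σ²·(k+1)/(k·n₁).
So n₁ = (1 + 1/k)·((z_{α} + z_β)/d)² = 1.400 × (2.124/0.46)².
n₁ = 1.400 × 21.32 = 29.8.
Round up: n₁ = 30, giving n₂ = 2.5 × 30 = 75.

n₁ = 30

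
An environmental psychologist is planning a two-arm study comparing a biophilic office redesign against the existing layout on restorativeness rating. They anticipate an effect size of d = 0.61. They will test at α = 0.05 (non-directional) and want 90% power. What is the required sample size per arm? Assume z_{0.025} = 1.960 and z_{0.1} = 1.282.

n = 57 per group

For two independent groups with equal n: n = 2·((z_{α/2} + z_β) / d)².
z_{α/2} + z_β = 1.960 + 1.282 = 3.242.
n = 2 × (3.242 / 0.61)² = 2 × 5.315² = 2 × 28.25 = 56.5.
Round up to the next whole participant.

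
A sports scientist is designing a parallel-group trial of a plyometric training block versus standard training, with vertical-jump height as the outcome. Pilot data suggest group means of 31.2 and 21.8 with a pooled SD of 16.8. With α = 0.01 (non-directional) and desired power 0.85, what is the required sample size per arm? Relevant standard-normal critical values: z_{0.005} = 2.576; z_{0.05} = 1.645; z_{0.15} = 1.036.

n = 84 per group

Cohen's d = |M₁ − M₂| / SD_pooled = |31.2 − 21.8| / 16.8 = 9.4 / 16.8 = 0.560.
For two independent groups with equal n: n = 2·((z_{α/2} + z_β) / d)².
z_{α/2} + z_β = 2.576 + 1.036 = 3.612.
n = 2 × (3.612 / 0.560)² = 2 × 6.450² = 2 × 41.60 = 83.2.
Round up to the next whole participant.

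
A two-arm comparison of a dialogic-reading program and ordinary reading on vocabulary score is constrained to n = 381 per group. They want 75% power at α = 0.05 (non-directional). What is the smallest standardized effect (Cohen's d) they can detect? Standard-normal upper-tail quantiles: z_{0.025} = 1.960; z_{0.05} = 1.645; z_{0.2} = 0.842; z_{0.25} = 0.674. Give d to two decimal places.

d_min ≈ 0.19

For two independent groups of n = 381 each: d_min = (z_{α/2} + z_β)·√(2/n).
z-sum = 1.960 + 0.674 = 2.634.
d_min = 2.634 × √(2/381) = 2.634 × 0.0725 = 0.191.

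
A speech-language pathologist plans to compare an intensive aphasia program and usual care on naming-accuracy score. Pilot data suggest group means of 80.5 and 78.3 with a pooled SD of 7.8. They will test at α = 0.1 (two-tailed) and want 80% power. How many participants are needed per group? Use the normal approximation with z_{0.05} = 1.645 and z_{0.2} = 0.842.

Cohen's d = |M₁ − M₂| / SD_pooled = |80.5 − 78.3| / 7.8 = 2.2 / 7.8 = 0.282.
For two independent groups with equal n: n = 2·((z_{α/2} + z_β) / d)².
z_{α/2} + z_β = 1.645 + 0.842 = 2.487.
n = 2 × (2.487 / 0.282)² = 2 × 8.819² = 2 × 77.78 = 155.6.
Round up to the next whole participant.

n = 156 per group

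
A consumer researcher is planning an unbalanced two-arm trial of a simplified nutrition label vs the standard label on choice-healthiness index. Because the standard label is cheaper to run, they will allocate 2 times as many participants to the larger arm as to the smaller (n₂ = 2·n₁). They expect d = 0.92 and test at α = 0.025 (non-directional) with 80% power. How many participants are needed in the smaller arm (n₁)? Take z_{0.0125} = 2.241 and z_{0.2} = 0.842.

With allocation ratio k = n₂/n₁ = 2, Var(x̄₁−x̄₂) = σ²(1/n₁ + 1/(k·n₁)) = σ²·(k+1)/(k·n₁).
So n₁ = (1 + 1/k)·((z_{α/2} + z_β)/d)² = 1.500 × (3.083/0.92)².
n₁ = 1.500 × 11.23 = 16.8.
Round up: n₁ = 17, giving n₂ = 2 × 17 = 34.

n₁ = 17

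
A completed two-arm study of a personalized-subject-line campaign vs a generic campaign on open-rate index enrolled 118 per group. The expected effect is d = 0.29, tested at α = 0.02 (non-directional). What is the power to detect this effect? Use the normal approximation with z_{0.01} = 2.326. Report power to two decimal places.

For two equal groups, power = Φ(d·√(n/2) − z_{α/2}).
d·√(n/2) = 0.29 × √(118/2) = 0.29 × 7.681 = 2.228.
z_β = 2.228 − 2.326 = -0.098.
Power = Φ(-0.098) = 0.461.

power ≈ 0.46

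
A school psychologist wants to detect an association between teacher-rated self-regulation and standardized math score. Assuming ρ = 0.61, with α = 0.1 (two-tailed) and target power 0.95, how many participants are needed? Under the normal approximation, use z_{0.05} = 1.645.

n = 25

Fisher's z: C = ½·ln((1+r)/(1−r)) = ½·ln(4.1282) = 0.7089.
n = ((z_{α/2} + z_β)/C)² + 3.
(1.645 + 1.645) / 0.7089 = 3.290 / 0.7089 = 4.641.
n = 4.641² + 3 = 21.54 + 3 = 24.5.
Round up.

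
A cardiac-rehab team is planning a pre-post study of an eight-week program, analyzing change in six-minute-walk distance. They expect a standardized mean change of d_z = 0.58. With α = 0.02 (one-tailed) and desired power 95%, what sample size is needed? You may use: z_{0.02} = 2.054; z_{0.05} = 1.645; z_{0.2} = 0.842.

n = 41 pairs

For a paired (one-sample on differences) test: n = ((z_{α} + z_β) / d)².
z_{α} + z_β = 2.054 + 1.645 = 3.699.
n = (3.699 / 0.58)² = 6.378² = 40.67.
Round up.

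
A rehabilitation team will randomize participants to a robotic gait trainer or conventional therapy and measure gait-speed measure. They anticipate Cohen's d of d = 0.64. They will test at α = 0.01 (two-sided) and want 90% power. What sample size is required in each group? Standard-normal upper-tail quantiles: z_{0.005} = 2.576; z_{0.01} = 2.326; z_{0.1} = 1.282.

For two independent groups with equal n: n = 2·((z_{α/2} + z_β) / d)².
z_{α/2} + z_β = 2.576 + 1.282 = 3.858.
n = 2 × (3.858 / 0.64)² = 2 × 6.028² = 2 × 36.34 = 72.7.
Round up to the next whole participant.

n = 73 per group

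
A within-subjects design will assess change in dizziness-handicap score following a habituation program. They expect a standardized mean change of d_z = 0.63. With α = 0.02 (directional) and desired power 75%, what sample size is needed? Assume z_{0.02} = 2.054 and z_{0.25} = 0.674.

n = 19 pairs

For a paired (one-sample on differences) test: n = ((z_{α} + z_β) / d)².
z_{α} + z_β = 2.054 + 0.674 = 2.728.
n = (2.728 / 0.63)² = 4.330² = 18.75.
Round up.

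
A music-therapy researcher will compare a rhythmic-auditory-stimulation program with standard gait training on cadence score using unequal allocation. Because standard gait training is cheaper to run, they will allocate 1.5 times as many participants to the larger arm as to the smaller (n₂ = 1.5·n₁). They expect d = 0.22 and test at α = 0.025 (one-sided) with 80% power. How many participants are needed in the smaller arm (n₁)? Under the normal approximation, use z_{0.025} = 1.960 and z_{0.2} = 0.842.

With allocation ratio k = n₂/n₁ = 1.5, Var(x̄₁−x̄₂) = σ²(1/n₁ + 1/(k·n₁)) = σ²·(k+1)/(k·n₁).
So n₁ = (1 + 1/k)·((z_{α} + z_β)/d)² = 1.667 × (2.802/0.22)².
n₁ = 1.667 × 162.21 = 270.4.
Round up: n₁ = 271, giving n₂ = ⌈1.5 × 271⌉ = ⌈406.5⌉ = 407.

n₁ = 271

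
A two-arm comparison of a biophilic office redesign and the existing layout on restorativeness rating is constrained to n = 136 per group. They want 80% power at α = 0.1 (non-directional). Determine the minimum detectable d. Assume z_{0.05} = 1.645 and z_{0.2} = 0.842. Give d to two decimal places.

For two independent groups of n = 136 each: d_min = (z_{α/2} + z_β)·√(2/n).
z-sum = 1.645 + 0.842 = 2.487.
d_min = 2.487 × √(2/136) = 2.487 × 0.1213 = 0.302.

d_min ≈ 0.30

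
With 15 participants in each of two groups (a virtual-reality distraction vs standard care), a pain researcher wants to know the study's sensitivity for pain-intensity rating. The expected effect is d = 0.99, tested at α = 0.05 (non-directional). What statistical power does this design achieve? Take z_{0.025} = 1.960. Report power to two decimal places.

power ≈ 0.77

For two equal groups, power = Φ(d·√(n/2) − z_{α/2}).
d·√(n/2) = 0.99 × √(15/2) = 0.99 × 2.739 = 2.711.
z_β = 2.711 − 1.960 = 0.751.
Power = Φ(0.751) = 0.774.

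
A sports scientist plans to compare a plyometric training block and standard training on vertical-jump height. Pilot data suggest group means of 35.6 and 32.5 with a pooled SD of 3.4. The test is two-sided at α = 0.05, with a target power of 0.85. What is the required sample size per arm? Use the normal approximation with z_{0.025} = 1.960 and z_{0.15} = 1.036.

Cohen's d = |M₁ − M₂| / SD_pooled = |35.6 − 32.5| / 3.4 = 3.1 / 3.4 = 0.912.
For two independent groups with equal n: n = 2·((z_{α/2} + z_β) / d)².
z_{α/2} + z_β = 1.960 + 1.036 = 2.996.
n = 2 × (2.996 / 0.912)² = 2 × 3.285² = 2 × 10.79 = 21.6.
Round up to the next whole participant.

n = 22 per group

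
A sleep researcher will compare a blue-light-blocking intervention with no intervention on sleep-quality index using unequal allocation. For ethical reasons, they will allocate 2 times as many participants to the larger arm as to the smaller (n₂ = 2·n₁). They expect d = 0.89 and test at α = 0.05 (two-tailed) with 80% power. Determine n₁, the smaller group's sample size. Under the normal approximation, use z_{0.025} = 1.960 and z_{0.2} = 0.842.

With allocation ratio k = n₂/n₁ = 2, Var(x̄₁−x̄₂) = σ²(1/n₁ + 1/(k·n₁)) = σ²·(k+1)/(k·n₁).
So n₁ = (1 + 1/k)·((z_{α/2} + z_β)/d)² = 1.500 × (2.802/0.89)².
n₁ = 1.500 × 9.91 = 14.9.
Round up: n₁ = 15, giving n₂ = 2 × 15 = 30.

n₁ = 15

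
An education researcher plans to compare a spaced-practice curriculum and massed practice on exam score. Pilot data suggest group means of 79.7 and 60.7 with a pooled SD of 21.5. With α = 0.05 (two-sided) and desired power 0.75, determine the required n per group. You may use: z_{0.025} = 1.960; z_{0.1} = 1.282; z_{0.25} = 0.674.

n = 18 per group

Cohen's d = |M₁ − M₂| / SD_pooled = |79.7 − 60.7| / 21.5 = 19.0 / 21.5 = 0.884.
For two independent groups with equal n: n = 2·((z_{α/2} + z_β) / d)².
z_{α/2} + z_β = 1.960 + 0.674 = 2.634.
n = 2 × (2.634 / 0.884)² = 2 × 2.980² = 2 × 8.88 = 17.8.
Round up to the next whole participant.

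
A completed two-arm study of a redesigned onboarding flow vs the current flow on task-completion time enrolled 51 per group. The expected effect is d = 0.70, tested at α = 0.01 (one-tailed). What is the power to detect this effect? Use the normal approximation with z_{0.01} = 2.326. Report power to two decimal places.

For two equal groups, power = Φ(d·√(n/2) − z_{α}).
d·√(n/2) = 0.70 × √(51/2) = 0.70 × 5.050 = 3.535.
z_β = 3.535 − 2.326 = 1.209.
Power = Φ(1.209) = 0.887.

power ≈ 0.89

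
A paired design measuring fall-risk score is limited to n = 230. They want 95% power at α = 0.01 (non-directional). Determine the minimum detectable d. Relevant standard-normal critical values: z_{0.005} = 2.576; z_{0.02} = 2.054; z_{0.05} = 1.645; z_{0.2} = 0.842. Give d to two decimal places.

For a single sample (or paired design) of n = 230: d_min = (z_{α/2} + z_β)/√n.
z-sum = 2.576 + 1.645 = 4.221.
d_min = 4.221 / √230 = 4.221 / 15.166 = 0.278.

d_min ≈ 0.28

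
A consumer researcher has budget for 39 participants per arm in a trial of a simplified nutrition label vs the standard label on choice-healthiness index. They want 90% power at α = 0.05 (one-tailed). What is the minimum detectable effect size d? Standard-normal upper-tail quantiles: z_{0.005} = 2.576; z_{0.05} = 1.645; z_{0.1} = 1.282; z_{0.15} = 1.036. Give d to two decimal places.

d_min ≈ 0.66

For two independent groups of n = 39 each: d_min = (z_{α} + z_β)·√(2/n).
z-sum = 1.645 + 1.282 = 2.927.
d_min = 2.927 × √(2/39) = 2.927 × 0.2265 = 0.663.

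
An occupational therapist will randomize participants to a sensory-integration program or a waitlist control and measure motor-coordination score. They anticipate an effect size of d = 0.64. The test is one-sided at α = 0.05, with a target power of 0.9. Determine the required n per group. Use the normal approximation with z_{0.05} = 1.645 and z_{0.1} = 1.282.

For two independent groups with equal n: n = 2·((z_{α} + z_β) / d)².
z_{α} + z_β = 1.645 + 1.282 = 2.927.
n = 2 × (2.927 / 0.64)² = 2 × 4.573² = 2 × 20.92 = 41.8.
Round up to the next whole participant.

n = 42 per group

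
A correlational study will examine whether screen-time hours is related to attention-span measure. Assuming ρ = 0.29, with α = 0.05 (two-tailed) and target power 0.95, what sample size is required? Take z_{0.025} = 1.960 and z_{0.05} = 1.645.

n = 149

Fisher's z: C = ½·ln((1+r)/(1−r)) = ½·ln(1.8169) = 0.2986.
n = ((z_{α/2} + z_β)/C)² + 3.
(1.960 + 1.645) / 0.2986 = 3.605 / 0.2986 = 12.073.
n = 12.073² + 3 = 145.76 + 3 = 148.8.
Round up.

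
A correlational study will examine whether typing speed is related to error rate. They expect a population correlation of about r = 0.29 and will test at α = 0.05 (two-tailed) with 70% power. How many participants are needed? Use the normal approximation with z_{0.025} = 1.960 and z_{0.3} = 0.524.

Fisher's z: C = ½·ln((1+r)/(1−r)) = ½·ln(1.8169) = 0.2986.
n = ((z_{α/2} + z_β)/C)² + 3.
(1.960 + 0.524) / 0.2986 = 2.484 / 0.2986 = 8.319.
n = 8.319² + 3 = 69.20 + 3 = 72.2.
Round up.

n = 73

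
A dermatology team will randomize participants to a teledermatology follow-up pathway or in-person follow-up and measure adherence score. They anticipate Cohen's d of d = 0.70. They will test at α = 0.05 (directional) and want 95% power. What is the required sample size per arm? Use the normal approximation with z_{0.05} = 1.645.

n = 45 per group

For two independent groups with equal n: n = 2·((z_{α} + z_β) / d)².
z_{α} + z_β = 1.645 + 1.645 = 3.290.
n = 2 × (3.290 / 0.70)² = 2 × 4.700² = 2 × 22.09 = 44.2.
Round up to the next whole participant.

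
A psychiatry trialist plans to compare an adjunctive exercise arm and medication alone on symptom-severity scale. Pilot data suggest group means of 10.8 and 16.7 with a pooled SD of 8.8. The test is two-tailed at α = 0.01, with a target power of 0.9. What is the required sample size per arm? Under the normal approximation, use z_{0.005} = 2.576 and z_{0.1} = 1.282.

Cohen's d = |M₁ − M₂| / SD_pooled = |10.8 − 16.7| / 8.8 = 5.9 / 8.8 = 0.670.
For two independent groups with equal n: n = 2·((z_{α/2} + z_β) / d)².
z_{α/2} + z_β = 2.576 + 1.282 = 3.858.
n = 2 × (3.858 / 0.670)² = 2 × 5.758² = 2 × 33.16 = 66.3.
Round up to the next whole participant.

n = 67 per group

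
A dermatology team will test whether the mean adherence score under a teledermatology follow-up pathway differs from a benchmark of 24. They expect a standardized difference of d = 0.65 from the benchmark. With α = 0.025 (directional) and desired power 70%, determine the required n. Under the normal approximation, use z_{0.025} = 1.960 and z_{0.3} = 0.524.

n = 15

For a one-sample test: n = ((z_{α} + z_β) / d)².
z_{α} + z_β = 1.960 + 0.524 = 2.484.
n = (2.484 / 0.65)² = 3.822² = 14.60.
Round up.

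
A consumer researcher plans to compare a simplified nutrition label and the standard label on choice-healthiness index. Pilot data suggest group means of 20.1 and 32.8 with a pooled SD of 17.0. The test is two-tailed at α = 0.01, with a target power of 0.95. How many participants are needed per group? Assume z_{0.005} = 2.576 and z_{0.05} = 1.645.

n = 64 per group

Cohen's d = |M₁ − M₂| / SD_pooled = |20.1 − 32.8| / 17.0 = 12.7 / 17.0 = 0.747.
For two independent groups with equal n: n = 2·((z_{α/2} + z_β) / d)².
z_{α/2} + z_β = 2.576 + 1.645 = 4.221.
n = 2 × (4.221 / 0.747)² = 2 × 5.651² = 2 × 31.93 = 63.9.
Round up to the next whole participant.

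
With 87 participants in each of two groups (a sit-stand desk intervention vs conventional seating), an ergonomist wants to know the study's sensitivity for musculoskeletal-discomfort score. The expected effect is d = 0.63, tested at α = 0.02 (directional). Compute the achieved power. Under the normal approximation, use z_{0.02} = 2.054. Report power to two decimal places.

power ≈ 0.98

For two equal groups, power = Φ(d·√(n/2) − z_{α}).
d·√(n/2) = 0.63 × √(87/2) = 0.63 × 6.595 = 4.155.
z_β = 4.155 − 2.054 = 2.101.
Power = Φ(2.101) = 0.982.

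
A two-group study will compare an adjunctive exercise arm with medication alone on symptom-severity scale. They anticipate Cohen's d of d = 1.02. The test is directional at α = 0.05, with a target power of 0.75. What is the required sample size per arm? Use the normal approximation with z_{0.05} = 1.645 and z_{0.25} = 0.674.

For two independent groups with equal n: n = 2·((z_{α} + z_β) / d)².
z_{α} + z_β = 1.645 + 0.674 = 2.319.
n = 2 × (2.319 / 1.02)² = 2 × 2.274² = 2 × 5.17 = 10.3.
Round up to the next whole participant.

n = 11 per group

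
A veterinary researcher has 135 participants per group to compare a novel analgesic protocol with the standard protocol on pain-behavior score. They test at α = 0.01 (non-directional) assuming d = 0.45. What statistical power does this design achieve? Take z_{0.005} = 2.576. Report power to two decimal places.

power ≈ 0.87

For two equal groups, power = Φ(d·√(n/2) − z_{α/2}).
d·√(n/2) = 0.45 × √(135/2) = 0.45 × 8.216 = 3.697.
z_β = 3.697 − 2.576 = 1.121.
Power = Φ(1.121) = 0.869.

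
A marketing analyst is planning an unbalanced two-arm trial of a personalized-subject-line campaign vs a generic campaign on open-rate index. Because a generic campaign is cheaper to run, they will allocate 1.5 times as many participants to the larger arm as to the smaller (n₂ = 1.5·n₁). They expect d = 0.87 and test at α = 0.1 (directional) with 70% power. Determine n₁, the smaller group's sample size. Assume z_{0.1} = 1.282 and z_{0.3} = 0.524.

n₁ = 8

With allocation ratio k = n₂/n₁ = 1.5, Var(x̄₁−x̄₂) = σ²(1/n₁ + 1/(k·n₁)) = σ²·(k+1)/(k·n₁).
So n₁ = (1 + 1/k)·((z_{α} + z_β)/d)² = 1.667 × (1.806/0.87)².
n₁ = 1.667 × 4.31 = 7.2.
Round up: n₁ = 8, giving n₂ = 1.5 × 8 = 12.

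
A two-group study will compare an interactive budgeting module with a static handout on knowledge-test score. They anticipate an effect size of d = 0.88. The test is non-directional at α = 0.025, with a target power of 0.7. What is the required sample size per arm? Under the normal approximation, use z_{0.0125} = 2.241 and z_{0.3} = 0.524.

For two independent groups with equal n: n = 2·((z_{α/2} + z_β) / d)².
z_{α/2} + z_β = 2.241 + 0.524 = 2.765.
n = 2 × (2.765 / 0.88)² = 2 × 3.142² = 2 × 9.87 = 19.7.
Round up to the next whole participant.

n = 20 per group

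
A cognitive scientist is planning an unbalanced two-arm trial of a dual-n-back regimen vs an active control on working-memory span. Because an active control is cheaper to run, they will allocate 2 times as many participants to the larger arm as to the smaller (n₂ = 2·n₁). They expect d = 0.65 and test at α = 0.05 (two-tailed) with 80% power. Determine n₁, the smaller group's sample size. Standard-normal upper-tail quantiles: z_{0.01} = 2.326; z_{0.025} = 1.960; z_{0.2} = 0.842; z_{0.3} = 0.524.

n₁ = 28

With allocation ratio k = n₂/n₁ = 2, Var(x̄₁−x̄₂) = σ²(1/n₁ + 1/(k·n₁)) = σ²·(k+1)/(k·n₁).
So n₁ = (1 + 1/k)·((z_{α/2} + z_β)/d)² = 1.500 × (2.802/0.65)².
n₁ = 1.500 × 18.58 = 27.9.
Round up: n₁ = 28, giving n₂ = 2 × 28 = 56.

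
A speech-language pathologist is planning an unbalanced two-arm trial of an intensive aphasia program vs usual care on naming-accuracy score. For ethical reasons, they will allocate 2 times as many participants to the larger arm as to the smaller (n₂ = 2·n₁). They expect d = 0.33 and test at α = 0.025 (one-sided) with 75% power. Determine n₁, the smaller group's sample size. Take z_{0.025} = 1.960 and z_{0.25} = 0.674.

n₁ = 96

With allocation ratio k = n₂/n₁ = 2, Var(x̄₁−x̄₂) = σ²(1/n₁ + 1/(k·n₁)) = σ²·(k+1)/(k·n₁).
So n₁ = (1 + 1/k)·((z_{α} + z_β)/d)² = 1.500 × (2.634/0.33)².
n₁ = 1.500 × 63.71 = 95.6.
Round up: n₁ = 96, giving n₂ = 2 × 96 = 192.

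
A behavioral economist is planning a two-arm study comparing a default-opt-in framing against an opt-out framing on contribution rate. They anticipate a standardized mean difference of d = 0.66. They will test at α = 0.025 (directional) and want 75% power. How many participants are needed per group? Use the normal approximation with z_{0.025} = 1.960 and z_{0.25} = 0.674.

For two independent groups with equal n: n = 2·((z_{α} + z_β) / d)².
z_{α} + z_β = 1.960 + 0.674 = 2.634.
n = 2 × (2.634 / 0.66)² = 2 × 3.991² = 2 × 15.93 = 31.9.
Round up to the next whole participant.

n = 32 per group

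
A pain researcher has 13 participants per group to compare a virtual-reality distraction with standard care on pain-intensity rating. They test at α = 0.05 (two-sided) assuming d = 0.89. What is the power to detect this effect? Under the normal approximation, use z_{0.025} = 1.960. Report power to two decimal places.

power ≈ 0.62

For two equal groups, power = Φ(d·√(n/2) − z_{α/2}).
d·√(n/2) = 0.89 × √(13/2) = 0.89 × 2.550 = 2.269.
z_β = 2.269 − 1.960 = 0.309.
Power = Φ(0.309) = 0.621.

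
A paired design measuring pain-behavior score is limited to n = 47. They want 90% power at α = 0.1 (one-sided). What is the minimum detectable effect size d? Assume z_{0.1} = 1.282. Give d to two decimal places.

For a single sample (or paired design) of n = 47: d_min = (z_{α} + z_β)/√n.
z-sum = 1.282 + 1.282 = 2.564.
d_min = 2.564 / √47 = 2.564 / 6.856 = 0.374.

d_min ≈ 0.37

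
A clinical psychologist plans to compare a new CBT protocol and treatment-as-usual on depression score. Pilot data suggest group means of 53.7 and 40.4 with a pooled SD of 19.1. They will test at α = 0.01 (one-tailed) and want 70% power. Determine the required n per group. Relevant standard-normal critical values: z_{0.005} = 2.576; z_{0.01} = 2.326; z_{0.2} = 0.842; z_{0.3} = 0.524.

n = 34 per group

Cohen's d = |M₁ − M₂| / SD_pooled = |53.7 − 40.4| / 19.1 = 13.3 / 19.1 = 0.696.
For two independent groups with equal n: n = 2·((z_{α} + z_β) / d)².
z_{α} + z_β = 2.326 + 0.524 = 2.850.
n = 2 × (2.850 / 0.696)² = 2 × 4.095² = 2 × 16.77 = 33.5.
Round up to the next whole participant.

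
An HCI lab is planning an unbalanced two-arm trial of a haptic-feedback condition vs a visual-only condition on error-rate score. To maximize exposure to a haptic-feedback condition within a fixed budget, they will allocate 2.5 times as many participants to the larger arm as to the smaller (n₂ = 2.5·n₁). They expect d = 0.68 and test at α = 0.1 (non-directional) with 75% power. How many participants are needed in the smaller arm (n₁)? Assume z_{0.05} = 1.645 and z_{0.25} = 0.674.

With allocation ratio k = n₂/n₁ = 2.5, Var(x̄₁−x̄₂) = σ²(1/n₁ + 1/(k·n₁)) = σ²·(k+1)/(k·n₁).
So n₁ = (1 + 1/k)·((z_{α/2} + z_β)/d)² = 1.400 × (2.319/0.68)².
n₁ = 1.400 × 11.63 = 16.3.
Round up: n₁ = 17, giving n₂ = ⌈2.5 × 17⌉ = ⌈42.5⌉ = 43.

n₁ = 17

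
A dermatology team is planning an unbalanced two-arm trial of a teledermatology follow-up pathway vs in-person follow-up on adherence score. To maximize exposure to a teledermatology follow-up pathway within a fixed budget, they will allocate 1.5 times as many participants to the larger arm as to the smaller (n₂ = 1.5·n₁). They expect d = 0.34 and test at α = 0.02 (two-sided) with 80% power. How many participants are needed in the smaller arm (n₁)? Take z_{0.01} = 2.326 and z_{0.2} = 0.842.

With allocation ratio k = n₂/n₁ = 1.5, Var(x̄₁−x̄₂) = σ²(1/n₁ + 1/(k·n₁)) = σ²·(k+1)/(k·n₁).
So n₁ = (1 + 1/k)·((z_{α/2} + z_β)/d)² = 1.667 × (3.168/0.34)².
n₁ = 1.667 × 86.82 = 144.7.
Round up: n₁ = 145, giving n₂ = ⌈1.5 × 145⌉ = ⌈217.5⌉ = 218.

n₁ = 145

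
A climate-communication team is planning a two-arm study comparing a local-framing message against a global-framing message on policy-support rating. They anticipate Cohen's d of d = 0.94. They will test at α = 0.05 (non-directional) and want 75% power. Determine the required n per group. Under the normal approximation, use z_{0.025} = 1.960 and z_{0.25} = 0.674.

For two independent groups with equal n: n = 2·((z_{α/2} + z_β) / d)².
z_{α/2} + z_β = 1.960 + 0.674 = 2.634.
n = 2 × (2.634 / 0.94)² = 2 × 2.802² = 2 × 7.85 = 15.7.
Round up to the next whole participant.

n = 16 per group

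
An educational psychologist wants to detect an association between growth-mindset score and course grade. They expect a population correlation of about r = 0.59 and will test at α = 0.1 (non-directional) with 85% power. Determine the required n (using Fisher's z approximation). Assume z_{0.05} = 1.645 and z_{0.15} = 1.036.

n = 19

Fisher's z: C = ½·ln((1+r)/(1−r)) = ½·ln(3.8780) = 0.6777.
n = ((z_{α/2} + z_β)/C)² + 3.
(1.645 + 1.036) / 0.6777 = 2.681 / 0.6777 = 3.956.
n = 3.956² + 3 = 15.65 + 3 = 18.7.
Round up.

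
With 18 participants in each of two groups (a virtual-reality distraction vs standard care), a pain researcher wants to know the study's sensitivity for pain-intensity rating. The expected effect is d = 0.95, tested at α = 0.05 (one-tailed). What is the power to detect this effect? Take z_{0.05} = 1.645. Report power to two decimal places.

For two equal groups, power = Φ(d·√(n/2) − z_{α}).
d·√(n/2) = 0.95 × √(18/2) = 0.95 × 3.000 = 2.850.
z_β = 2.850 − 1.645 = 1.205.
Power = Φ(1.205) = 0.886.

power ≈ 0.89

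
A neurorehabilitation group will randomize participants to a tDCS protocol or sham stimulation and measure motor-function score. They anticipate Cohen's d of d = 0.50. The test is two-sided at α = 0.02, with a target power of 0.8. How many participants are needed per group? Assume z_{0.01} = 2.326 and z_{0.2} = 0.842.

n = 81 per group

For two independent groups with equal n: n = 2·((z_{α/2} + z_β) / d)².
z_{α/2} + z_β = 2.326 + 0.842 = 3.168.
n = 2 × (3.168 / 0.50)² = 2 × 6.336² = 2 × 40.14 = 80.3.
Round up to the next whole participant.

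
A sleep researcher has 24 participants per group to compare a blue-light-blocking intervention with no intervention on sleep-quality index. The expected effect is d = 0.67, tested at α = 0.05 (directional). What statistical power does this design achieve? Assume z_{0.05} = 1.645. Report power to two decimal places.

power ≈ 0.75

For two equal groups, power = Φ(d·√(n/2) − z_{α}).
d·√(n/2) = 0.67 × √(24/2) = 0.67 × 3.464 = 2.321.
z_β = 2.321 − 1.645 = 0.676.
Power = Φ(0.676) = 0.750.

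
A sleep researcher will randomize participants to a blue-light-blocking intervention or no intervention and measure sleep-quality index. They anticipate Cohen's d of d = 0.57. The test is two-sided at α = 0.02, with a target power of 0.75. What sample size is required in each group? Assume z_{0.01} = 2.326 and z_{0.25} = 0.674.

n = 56 per group

For two independent groups with equal n: n = 2·((z_{α/2} + z_β) / d)².
z_{α/2} + z_β = 2.326 + 0.674 = 3.000.
n = 2 × (3.000 / 0.57)² = 2 × 5.263² = 2 × 27.70 = 55.4.
Round up to the next whole participant.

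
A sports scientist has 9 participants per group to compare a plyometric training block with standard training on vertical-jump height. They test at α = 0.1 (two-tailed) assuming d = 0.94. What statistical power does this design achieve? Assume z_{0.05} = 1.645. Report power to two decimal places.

power ≈ 0.64

For two equal groups, power = Φ(d·√(n/2) − z_{α/2}).
d·√(n/2) = 0.94 × √(9/2) = 0.94 × 2.121 = 1.994.
z_β = 1.994 − 1.645 = 0.349.
Power = Φ(0.349) = 0.636.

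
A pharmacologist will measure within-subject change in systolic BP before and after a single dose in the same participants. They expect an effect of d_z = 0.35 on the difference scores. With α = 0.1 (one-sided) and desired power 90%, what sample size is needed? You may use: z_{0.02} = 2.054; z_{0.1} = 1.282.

n = 54 pairs

For a paired (one-sample on differences) test: n = ((z_{α} + z_β) / d)².
z_{α} + z_β = 1.282 + 1.282 = 2.564.
n = (2.564 / 0.35)² = 7.326² = 53.67.
Round up.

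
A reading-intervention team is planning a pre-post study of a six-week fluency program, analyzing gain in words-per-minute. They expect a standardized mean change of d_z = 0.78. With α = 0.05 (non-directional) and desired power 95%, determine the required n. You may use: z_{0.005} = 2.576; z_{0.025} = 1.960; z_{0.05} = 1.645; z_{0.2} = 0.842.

For a paired (one-sample on differences) test: n = ((z_{α/2} + z_β) / d)².
z_{α/2} + z_β = 1.960 + 1.645 = 3.605.
n = (3.605 / 0.78)² = 4.622² = 21.36.
Round up.

n = 22 pairs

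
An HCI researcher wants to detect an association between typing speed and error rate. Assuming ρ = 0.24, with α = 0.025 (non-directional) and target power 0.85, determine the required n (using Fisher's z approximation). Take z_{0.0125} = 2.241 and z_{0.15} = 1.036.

n = 183

Fisher's z: C = ½·ln((1+r)/(1−r)) = ½·ln(1.6316) = 0.2448.
n = ((z_{α/2} + z_β)/C)² + 3.
(2.241 + 1.036) / 0.2448 = 3.277 / 0.2448 = 13.386.
n = 13.386² + 3 = 179.20 + 3 = 182.2.
Round up.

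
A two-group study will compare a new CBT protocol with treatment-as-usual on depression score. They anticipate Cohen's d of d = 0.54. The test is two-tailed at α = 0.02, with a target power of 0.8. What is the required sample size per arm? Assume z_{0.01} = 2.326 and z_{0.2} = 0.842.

For two independent groups with equal n: n = 2·((z_{α/2} + z_β) / d)².
z_{α/2} + z_β = 2.326 + 0.842 = 3.168.
n = 2 × (3.168 / 0.54)² = 2 × 5.867² = 2 × 34.42 = 68.8.
Round up to the next whole participant.

n = 69 per group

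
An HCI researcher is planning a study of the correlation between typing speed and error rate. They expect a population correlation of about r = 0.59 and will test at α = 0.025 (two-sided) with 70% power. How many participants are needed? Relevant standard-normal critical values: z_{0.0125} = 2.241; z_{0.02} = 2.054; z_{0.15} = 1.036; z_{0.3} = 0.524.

Fisher's z: C = ½·ln((1+r)/(1−r)) = ½·ln(3.8780) = 0.6777.
n = ((z_{α/2} + z_β)/C)² + 3.
(2.241 + 0.524) / 0.6777 = 2.765 / 0.6777 = 4.080.
n = 4.080² + 3 = 16.65 + 3 = 19.6.
Round up.

n = 20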